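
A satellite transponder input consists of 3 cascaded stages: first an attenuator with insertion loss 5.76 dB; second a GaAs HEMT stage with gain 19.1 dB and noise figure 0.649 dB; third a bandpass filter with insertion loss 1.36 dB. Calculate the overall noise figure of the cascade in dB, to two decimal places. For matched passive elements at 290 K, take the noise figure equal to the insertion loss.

6.43 dB

Convert to linear (a loss of L dB is a gain of −L dB): F_i = 10^(NF_i/10), G_i = 10^(G_i,dB/10)
  Stage 1: F_1 = 10^(5.76/10) = 3.767, G_1 = 10^(−5.76/10) = 0.2655
  Stage 2: F_2 = 10^(0.649/10) = 1.161, G_2 = 10^(19.1/10) = 81.28
  Stage 3: F_3 = 10^(1.36/10) = 1.368, G_3 = 10^(−1.36/10) = 0.7311
Friis cascade:
  F = 3.767 + (1.161 − 1)/0.2655 + (1.368 − 1)/21.58 = 4.391
NF = 10 log₁₀(4.391) = 6.43 dB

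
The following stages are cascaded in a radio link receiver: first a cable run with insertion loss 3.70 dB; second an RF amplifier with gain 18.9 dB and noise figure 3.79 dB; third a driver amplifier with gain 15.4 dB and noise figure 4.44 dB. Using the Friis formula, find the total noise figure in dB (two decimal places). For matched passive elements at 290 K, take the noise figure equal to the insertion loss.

Convert to linear (a loss of L dB is a gain of −L dB): F_i = 10^(NF_i/10), G_i = 10^(G_i,dB/10)
  Stage 1: F_1 = 10^(3.70/10) = 2.344, G_1 = 10^(−3.70/10) = 0.4266
  Stage 2: F_2 = 10^(3.79/10) = 2.393, G_2 = 10^(18.9/10) = 77.62
  Stage 3: F_3 = 10^(4.44/10) = 2.780, G_3 = 10^(15.4/10) = 34.67
Friis cascade:
  F = 2.344 + (2.393 − 1)/0.4266 + (2.780 − 1)/33.11 = 5.664
NF = 10 log₁₀(5.664) = 7.53 dB

7.53 dB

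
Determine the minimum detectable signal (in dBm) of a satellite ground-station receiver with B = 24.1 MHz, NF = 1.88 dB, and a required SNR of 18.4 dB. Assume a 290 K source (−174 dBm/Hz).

Sensitivity = −174 + 10 log₁₀(B) + NF + SNR_min
= −174 + 73.82 + 1.88 + 18.4
= −79.90 dBm → −79.9 dBm

−79.9 dBm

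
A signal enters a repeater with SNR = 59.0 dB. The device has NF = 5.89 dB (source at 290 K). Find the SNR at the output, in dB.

53.11 dB

By definition F = SNR_in/SNR_out, so in dB: SNR_out = SNR_in − NF
SNR_out = 59.0 − 5.89 = 53.11 dB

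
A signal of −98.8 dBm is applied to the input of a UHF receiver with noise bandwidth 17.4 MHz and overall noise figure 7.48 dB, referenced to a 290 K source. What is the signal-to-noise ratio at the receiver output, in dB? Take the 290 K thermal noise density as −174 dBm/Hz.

−4.7 dB

Noise floor: N = −174 + 10 log₁₀(B) + NF
10 log₁₀(1.74×10⁷) = 72.41 dB
N = −174 + 72.41 + 7.48 = −94.11 dBm
SNR = P_sig − N = −98.8 − (−94.11) = −4.69 dB → −4.7 dB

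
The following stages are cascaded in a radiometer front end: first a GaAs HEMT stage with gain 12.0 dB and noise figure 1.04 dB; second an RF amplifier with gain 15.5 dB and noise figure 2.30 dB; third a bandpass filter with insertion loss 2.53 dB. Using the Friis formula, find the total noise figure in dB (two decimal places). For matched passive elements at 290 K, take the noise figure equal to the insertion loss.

Convert to linear (a loss of L dB is a gain of −L dB): F_i = 10^(NF_i/10), G_i = 10^(G_i,dB/10)
  Stage 1: F_1 = 10^(1.04/10) = 1.271, G_1 = 10^(12.0/10) = 15.85
  Stage 2: F_2 = 10^(2.30/10) = 1.698, G_2 = 10^(15.5/10) = 35.48
  Stage 3: F_3 = 10^(2.53/10) = 1.791, G_3 = 10^(−2.53/10) = 0.5585
Friis cascade:
  F = 1.271 + (1.698 − 1)/15.85 + (1.791 − 1)/562.3 = 1.316
NF = 10 log₁₀(1.316) = 1.19 dB

1.19 dB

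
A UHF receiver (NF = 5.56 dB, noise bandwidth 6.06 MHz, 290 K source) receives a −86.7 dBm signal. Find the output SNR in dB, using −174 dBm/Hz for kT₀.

Noise floor: N = −174 + 10 log₁₀(B) + NF
10 log₁₀(6.06×10⁶) = 67.82 dB
N = −174 + 67.82 + 5.56 = −100.62 dBm
SNR = P_sig − N = −86.7 − (−100.62) = 13.92 dB → 13.9 dB

13.9 dB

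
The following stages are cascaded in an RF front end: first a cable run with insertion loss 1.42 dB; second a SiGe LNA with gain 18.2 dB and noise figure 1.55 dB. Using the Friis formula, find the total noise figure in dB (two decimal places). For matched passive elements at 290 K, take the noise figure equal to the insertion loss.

2.97 dB

Convert to linear (a loss of L dB is a gain of −L dB): F_i = 10^(NF_i/10), G_i = 10^(G_i,dB/10)
  Stage 1: F_1 = 10^(1.42/10) = 1.387, G_1 = 10^(−1.42/10) = 0.7211
  Stage 2: F_2 = 10^(1.55/10) = 1.429, G_2 = 10^(18.2/10) = 66.07
Friis cascade:
  F = 1.387 + (1.429 − 1)/0.7211 = 1.982
NF = 10 log₁₀(1.982) = 2.97 dB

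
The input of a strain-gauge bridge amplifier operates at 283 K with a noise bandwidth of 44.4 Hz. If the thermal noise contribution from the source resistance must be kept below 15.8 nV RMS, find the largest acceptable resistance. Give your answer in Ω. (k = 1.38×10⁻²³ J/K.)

Johnson–Nyquist: V_n = √(4kTRB) ⇒ R = V_n² / (4kTB)
4kTB = 4 × 1.38×10⁻²³ × 283 × 4.44×10¹ = 6.94×10⁻¹⁹
R = (1.58×10⁻⁸)² / 6.94×10⁻¹⁹ = 3.60×10² Ω = 360 Ω

360 Ω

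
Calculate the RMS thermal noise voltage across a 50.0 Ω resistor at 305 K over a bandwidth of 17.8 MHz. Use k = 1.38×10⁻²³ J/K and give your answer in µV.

V_n = √(4kTRB)
4kTRB = 4 × 1.38×10⁻²³ × 305 × 5.00×10¹ × 1.78×10⁷ = 1.50×10⁻¹¹ V²
V_n = √(1.50×10⁻¹¹) = 3.87×10⁻⁶ V = 3.87 µV

3.87 µV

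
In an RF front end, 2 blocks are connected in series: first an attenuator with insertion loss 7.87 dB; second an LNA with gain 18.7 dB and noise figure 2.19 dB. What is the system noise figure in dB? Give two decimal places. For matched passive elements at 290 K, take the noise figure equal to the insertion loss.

Convert to linear (a loss of L dB is a gain of −L dB): F_i = 10^(NF_i/10), G_i = 10^(G_i,dB/10)
  Stage 1: F_1 = 10^(7.87/10) = 6.124, G_1 = 10^(−7.87/10) = 0.1633
  Stage 2: F_2 = 10^(2.19/10) = 1.656, G_2 = 10^(18.7/10) = 74.13
Friis cascade:
  F = 6.124 + (1.656 − 1)/0.1633 = 10.14
NF = 10 log₁₀(10.14) = 10.06 dB

10.06 dB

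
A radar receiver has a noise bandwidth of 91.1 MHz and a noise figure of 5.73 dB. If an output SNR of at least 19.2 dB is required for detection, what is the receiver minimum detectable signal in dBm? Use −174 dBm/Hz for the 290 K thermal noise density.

Sensitivity = −174 + 10 log₁₀(B) + NF + SNR_min
= −174 + 79.6 + 5.73 + 19.2
= −69.47 dBm → −69.5 dBm

−69.5 dBm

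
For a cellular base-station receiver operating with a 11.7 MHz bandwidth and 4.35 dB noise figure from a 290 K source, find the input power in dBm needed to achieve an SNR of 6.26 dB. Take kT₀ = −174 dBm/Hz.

Sensitivity = −174 + 10 log₁₀(B) + NF + SNR_min
= −174 + 70.68 + 4.35 + 6.26
= −92.71 dBm → −92.7 dBm

−92.7 dBm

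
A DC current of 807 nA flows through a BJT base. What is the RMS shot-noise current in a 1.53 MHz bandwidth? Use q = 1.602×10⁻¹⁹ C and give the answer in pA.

629 pA

I_n = √(2qI·B)
2qI·B = 2 × 1.602×10⁻¹⁹ × 8.07×10⁻⁷ × 1.53×10⁶ = 3.96×10⁻¹⁹ A²
I_n = √(3.96×10⁻¹⁹) = 6.29×10⁻¹⁰ A = 629 pA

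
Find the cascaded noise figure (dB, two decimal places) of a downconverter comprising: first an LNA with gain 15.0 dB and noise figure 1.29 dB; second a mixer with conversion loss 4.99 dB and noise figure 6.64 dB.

1.64 dB

Convert to linear (a loss of L dB is a gain of −L dB): F_i = 10^(NF_i/10), G_i = 10^(G_i,dB/10)
  Stage 1: F_1 = 10^(1.29/10) = 1.346, G_1 = 10^(15.0/10) = 31.62
  Stage 2: F_2 = 10^(6.64/10) = 4.613, G_2 = 10^(−4.99/10) = 0.3170
Friis cascade:
  F = 1.346 + (4.613 − 1)/31.62 = 1.460
NF = 10 log₁₀(1.460) = 1.64 dB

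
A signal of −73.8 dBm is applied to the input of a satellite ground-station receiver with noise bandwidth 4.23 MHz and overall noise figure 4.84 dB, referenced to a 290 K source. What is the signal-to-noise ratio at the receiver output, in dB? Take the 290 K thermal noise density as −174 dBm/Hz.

Noise floor: N = −174 + 10 log₁₀(B) + NF
10 log₁₀(4.23×10⁶) = 66.26 dB
N = −174 + 66.26 + 4.84 = −102.90 dBm
SNR = P_sig − N = −73.8 − (−102.90) = 29.10 dB → 29.1 dB

29.1 dB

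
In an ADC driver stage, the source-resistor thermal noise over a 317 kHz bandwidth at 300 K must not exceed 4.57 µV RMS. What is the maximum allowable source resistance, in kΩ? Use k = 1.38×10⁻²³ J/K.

3.98 kΩ

Johnson–Nyquist: V_n = √(4kTRB) ⇒ R = V_n² / (4kTB)
4kTB = 4 × 1.38×10⁻²³ × 300 × 3.17×10⁵ = 5.25×10⁻¹⁵
R = (4.57×10⁻⁶)² / 5.25×10⁻¹⁵ = 3.98×10³ Ω = 3.98 kΩ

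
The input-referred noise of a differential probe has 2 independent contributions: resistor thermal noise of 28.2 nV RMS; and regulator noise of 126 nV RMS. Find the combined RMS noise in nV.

Uncorrelated sources add in power (mean-square): V_tot = √(ΣV_i²)
V_tot = √[(2.82×10⁻⁸)² + (1.26×10⁻⁷)²] = 1.29×10⁻⁷ V = 129 nV

129 nV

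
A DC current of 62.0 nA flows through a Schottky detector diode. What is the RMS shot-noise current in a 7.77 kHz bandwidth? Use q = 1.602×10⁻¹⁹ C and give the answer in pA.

12.4 pA

I_n = √(2qI·B)
2qI·B = 2 × 1.602×10⁻¹⁹ × 6.20×10⁻⁸ × 7.77×10³ = 1.54×10⁻²² A²
I_n = √(1.54×10⁻²²) = 1.24×10⁻¹¹ A = 12.4 pA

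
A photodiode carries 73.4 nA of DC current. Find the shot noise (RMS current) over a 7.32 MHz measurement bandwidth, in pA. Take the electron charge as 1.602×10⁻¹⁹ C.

I_n = √(2qI·B)
2qI·B = 2 × 1.602×10⁻¹⁹ × 7.34×10⁻⁸ × 7.32×10⁶ = 1.72×10⁻¹⁹ A²
I_n = √(1.72×10⁻¹⁹) = 4.15×10⁻¹⁰ A = 415 pA

415 pA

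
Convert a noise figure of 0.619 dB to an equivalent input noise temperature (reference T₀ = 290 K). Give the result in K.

F = 10^(0.619/10) = 1.15319
T_e = (F − 1)·T₀ = (1.15319 − 1) × 290 = 44.4 K

44.4 K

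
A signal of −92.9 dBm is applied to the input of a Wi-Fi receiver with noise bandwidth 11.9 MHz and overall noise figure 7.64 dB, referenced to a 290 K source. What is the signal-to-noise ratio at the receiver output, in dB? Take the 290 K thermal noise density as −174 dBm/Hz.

2.7 dB

Noise floor: N = −174 + 10 log₁₀(B) + NF
10 log₁₀(1.19×10⁷) = 70.76 dB
N = −174 + 70.76 + 7.64 = −95.60 dBm
SNR = P_sig − N = −92.9 − (−95.60) = 2.70 dB → 2.7 dB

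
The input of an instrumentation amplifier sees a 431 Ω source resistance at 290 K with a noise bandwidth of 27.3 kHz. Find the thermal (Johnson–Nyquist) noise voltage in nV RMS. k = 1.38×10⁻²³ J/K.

V_n = √(4kTRB)
4kTRB = 4 × 1.38×10⁻²³ × 290 × 4.31×10² × 2.73×10⁴ = 1.88×10⁻¹³ V²
V_n = √(1.88×10⁻¹³) = 4.34×10⁻⁷ V = 434 nV

434 nV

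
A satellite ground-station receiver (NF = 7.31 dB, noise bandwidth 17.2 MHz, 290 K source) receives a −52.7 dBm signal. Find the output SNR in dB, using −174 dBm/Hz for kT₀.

41.6 dB

Noise floor: N = −174 + 10 log₁₀(B) + NF
10 log₁₀(1.72×10⁷) = 72.36 dB
N = −174 + 72.36 + 7.31 = −94.33 dBm
SNR = P_sig − N = −52.7 − (−94.33) = 41.63 dB → 41.6 dB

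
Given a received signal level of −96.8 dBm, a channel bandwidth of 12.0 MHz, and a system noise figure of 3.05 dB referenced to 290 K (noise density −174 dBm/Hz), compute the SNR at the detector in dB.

Noise floor: N = −174 + 10 log₁₀(B) + NF
10 log₁₀(1.20×10⁷) = 70.79 dB
N = −174 + 70.79 + 3.05 = −100.16 dBm
SNR = P_sig − N = −96.8 − (−100.16) = 3.36 dB → 3.4 dB

3.4 dB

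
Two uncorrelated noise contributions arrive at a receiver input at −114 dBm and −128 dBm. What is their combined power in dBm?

−113.8 dBm

Convert to linear, add, convert back:
P₁ = 3.98×10⁻¹⁵ W, P₂ = 1.58×10⁻¹⁶ W
P_tot = 4.14×10⁻¹⁵ W → 10 log₁₀(P_tot / 10⁻³) = −113.8 dBm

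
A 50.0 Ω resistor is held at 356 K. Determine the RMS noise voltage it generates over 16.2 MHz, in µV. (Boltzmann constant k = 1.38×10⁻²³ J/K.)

3.99 µV

V_n = √(4kTRB)
4kTRB = 4 × 1.38×10⁻²³ × 356 × 5.00×10¹ × 1.62×10⁷ = 1.59×10⁻¹¹ V²
V_n = √(1.59×10⁻¹¹) = 3.99×10⁻⁶ V = 3.99 µV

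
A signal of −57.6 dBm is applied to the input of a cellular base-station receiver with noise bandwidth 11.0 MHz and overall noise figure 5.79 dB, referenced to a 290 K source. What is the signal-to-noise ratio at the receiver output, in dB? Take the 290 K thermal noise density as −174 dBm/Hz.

40.2 dB

Noise floor: N = −174 + 10 log₁₀(B) + NF
10 log₁₀(1.10×10⁷) = 70.41 dB
N = −174 + 70.41 + 5.79 = −97.80 dBm
SNR = P_sig − N = −57.6 − (−97.80) = 40.20 dB → 40.2 dB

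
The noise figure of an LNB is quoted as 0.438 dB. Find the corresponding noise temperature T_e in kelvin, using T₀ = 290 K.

F = 10^(0.438/10) = 1.10611
T_e = (F − 1)·T₀ = (1.10611 − 1) × 290 = 30.8 K

30.8 K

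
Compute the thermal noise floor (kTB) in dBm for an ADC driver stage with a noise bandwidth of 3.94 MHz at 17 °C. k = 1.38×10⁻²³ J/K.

T = 17 °C + 273.15 = 290.15 K
P_n = kTB = 1.38×10⁻²³ × 290.15 × 3.94×10⁶ = 1.58×10⁻¹⁴ W
In dBm: 10 log₁₀(1.58×10⁻¹⁴ / 10⁻³) = −108.0 dBm

−108.0 dBm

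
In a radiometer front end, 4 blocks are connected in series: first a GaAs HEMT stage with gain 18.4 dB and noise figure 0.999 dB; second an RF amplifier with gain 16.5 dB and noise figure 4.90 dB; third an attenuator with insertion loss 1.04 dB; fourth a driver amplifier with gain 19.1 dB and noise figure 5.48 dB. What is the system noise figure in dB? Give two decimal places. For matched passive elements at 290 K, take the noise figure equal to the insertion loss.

Convert to linear (a loss of L dB is a gain of −L dB): F_i = 10^(NF_i/10), G_i = 10^(G_i,dB/10)
  Stage 1: F_1 = 10^(0.999/10) = 1.259, G_1 = 10^(18.4/10) = 69.18
  Stage 2: F_2 = 10^(4.90/10) = 3.090, G_2 = 10^(16.5/10) = 44.67
  Stage 3: F_3 = 10^(1.04/10) = 1.271, G_3 = 10^(−1.04/10) = 0.7870
  Stage 4: F_4 = 10^(5.48/10) = 3.532, G_4 = 10^(19.1/10) = 81.28
Friis cascade:
  F = 1.259 + (3.090 − 1)/69.18 + (1.271 − 1)/3090 + (3.532 − 1)/2432 = 1.290
NF = 10 log₁₀(1.290) = 1.11 dB

1.11 dB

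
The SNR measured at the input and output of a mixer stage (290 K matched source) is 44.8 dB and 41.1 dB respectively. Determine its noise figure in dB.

3.7 dB

NF (dB) = SNR_in(dB) − SNR_out(dB) when the source is at T₀
NF = 44.8 − 41.1 = 3.7 dB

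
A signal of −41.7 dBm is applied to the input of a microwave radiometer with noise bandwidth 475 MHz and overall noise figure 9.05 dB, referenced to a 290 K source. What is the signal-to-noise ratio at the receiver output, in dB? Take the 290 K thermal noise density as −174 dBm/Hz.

36.5 dB

Noise floor: N = −174 + 10 log₁₀(B) + NF
10 log₁₀(4.75×10⁸) = 86.77 dB
N = −174 + 86.77 + 9.05 = −78.18 dBm
SNR = P_sig − N = −41.7 − (−78.18) = 36.48 dB → 36.5 dB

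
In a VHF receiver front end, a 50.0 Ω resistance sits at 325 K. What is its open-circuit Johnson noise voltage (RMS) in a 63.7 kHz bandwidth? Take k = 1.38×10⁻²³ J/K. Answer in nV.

V_n = √(4kTRB)
4kTRB = 4 × 1.38×10⁻²³ × 325 × 5.00×10¹ × 6.37×10⁴ = 5.71×10⁻¹⁴ V²
V_n = √(5.71×10⁻¹⁴) = 2.39×10⁻⁷ V = 239 nV

239 nV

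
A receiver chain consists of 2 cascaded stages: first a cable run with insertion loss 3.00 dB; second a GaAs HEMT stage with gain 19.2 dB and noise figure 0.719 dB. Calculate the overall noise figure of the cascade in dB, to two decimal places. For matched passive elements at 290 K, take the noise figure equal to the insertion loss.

Convert to linear (a loss of L dB is a gain of −L dB): F_i = 10^(NF_i/10), G_i = 10^(G_i,dB/10)
  Stage 1: F_1 = 10^(3.00/10) = 1.995, G_1 = 10^(−3.00/10) = 0.5012
  Stage 2: F_2 = 10^(0.719/10) = 1.180, G_2 = 10^(19.2/10) = 83.18
Friis cascade:
  F = 1.995 + (1.180 − 1)/0.5012 = 2.355
NF = 10 log₁₀(2.355) = 3.72 dB

3.72 dB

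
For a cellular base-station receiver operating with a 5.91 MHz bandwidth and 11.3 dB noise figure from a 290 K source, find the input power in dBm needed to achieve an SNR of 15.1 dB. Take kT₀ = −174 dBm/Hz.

−79.9 dBm

Sensitivity = −174 + 10 log₁₀(B) + NF + SNR_min
= −174 + 67.72 + 11.3 + 15.1
= −79.88 dBm → −79.9 dBm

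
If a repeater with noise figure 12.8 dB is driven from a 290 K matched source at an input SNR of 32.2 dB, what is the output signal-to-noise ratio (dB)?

19.4 dB

By definition F = SNR_in/SNR_out, so in dB: SNR_out = SNR_in − NF
SNR_out = 32.2 − 12.8 = 19.4 dB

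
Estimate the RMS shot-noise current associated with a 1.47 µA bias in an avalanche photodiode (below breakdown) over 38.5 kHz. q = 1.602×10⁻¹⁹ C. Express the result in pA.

135 pA

I_n = √(2qI·B)
2qI·B = 2 × 1.602×10⁻¹⁹ × 1.47×10⁻⁶ × 3.85×10⁴ = 1.81×10⁻²⁰ A²
I_n = √(1.81×10⁻²⁰) = 1.35×10⁻¹⁰ A = 135 pA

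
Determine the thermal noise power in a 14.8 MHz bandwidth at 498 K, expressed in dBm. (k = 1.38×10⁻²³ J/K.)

P_n = kTB = 1.38×10⁻²³ × 498 × 1.48×10⁷ = 1.02×10⁻¹³ W
In dBm: 10 log₁₀(1.02×10⁻¹³ / 10⁻³) = −99.9 dBm

−99.9 dBm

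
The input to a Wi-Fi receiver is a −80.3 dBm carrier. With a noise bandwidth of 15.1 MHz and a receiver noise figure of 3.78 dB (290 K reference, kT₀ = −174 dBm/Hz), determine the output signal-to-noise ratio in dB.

18.1 dB

Noise floor: N = −174 + 10 log₁₀(B) + NF
10 log₁₀(1.51×10⁷) = 71.79 dB
N = −174 + 71.79 + 3.78 = −98.43 dBm
SNR = P_sig − N = −80.3 − (−98.43) = 18.13 dB → 18.1 dB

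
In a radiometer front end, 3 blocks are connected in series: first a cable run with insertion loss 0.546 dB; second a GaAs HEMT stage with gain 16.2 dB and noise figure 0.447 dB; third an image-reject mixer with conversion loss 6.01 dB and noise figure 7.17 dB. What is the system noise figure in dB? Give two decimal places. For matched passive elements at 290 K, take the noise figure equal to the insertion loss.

Convert to linear (a loss of L dB is a gain of −L dB): F_i = 10^(NF_i/10), G_i = 10^(G_i,dB/10)
  Stage 1: F_1 = 10^(0.546/10) = 1.134, G_1 = 10^(−0.546/10) = 0.8819
  Stage 2: F_2 = 10^(0.447/10) = 1.108, G_2 = 10^(16.2/10) = 41.69
  Stage 3: F_3 = 10^(7.17/10) = 5.212, G_3 = 10^(−6.01/10) = 0.2506
Friis cascade:
  F = 1.134 + (1.108 − 1)/0.8819 + (5.212 − 1)/36.76 = 1.371
NF = 10 log₁₀(1.371) = 1.37 dB

1.37 dB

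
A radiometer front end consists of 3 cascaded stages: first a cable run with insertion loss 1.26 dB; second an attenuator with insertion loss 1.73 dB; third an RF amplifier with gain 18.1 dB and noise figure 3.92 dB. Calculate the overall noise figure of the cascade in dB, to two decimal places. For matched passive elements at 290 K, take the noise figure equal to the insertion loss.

Convert to linear (a loss of L dB is a gain of −L dB): F_i = 10^(NF_i/10), G_i = 10^(G_i,dB/10)
  Stage 1: F_1 = 10^(1.26/10) = 1.337, G_1 = 10^(−1.26/10) = 0.7482
  Stage 2: F_2 = 10^(1.73/10) = 1.489, G_2 = 10^(−1.73/10) = 0.6714
  Stage 3: F_3 = 10^(3.92/10) = 2.466, G_3 = 10^(18.1/10) = 64.57
Friis cascade:
  F = 1.337 + (1.489 − 1)/0.7482 + (2.466 − 1)/0.5023 = 4.909
NF = 10 log₁₀(4.909) = 6.91 dB

6.91 dB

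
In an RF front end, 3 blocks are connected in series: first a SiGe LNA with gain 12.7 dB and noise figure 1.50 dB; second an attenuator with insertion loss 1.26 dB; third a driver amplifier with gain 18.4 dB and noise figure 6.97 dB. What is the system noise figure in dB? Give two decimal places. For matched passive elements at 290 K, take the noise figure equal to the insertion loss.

Convert to linear (a loss of L dB is a gain of −L dB): F_i = 10^(NF_i/10), G_i = 10^(G_i,dB/10)
  Stage 1: F_1 = 10^(1.50/10) = 1.413, G_1 = 10^(12.7/10) = 18.62
  Stage 2: F_2 = 10^(1.26/10) = 1.337, G_2 = 10^(−1.26/10) = 0.7482
  Stage 3: F_3 = 10^(6.97/10) = 4.977, G_3 = 10^(18.4/10) = 69.18
Friis cascade:
  F = 1.413 + (1.337 − 1)/18.62 + (4.977 − 1)/13.93 = 1.716
NF = 10 log₁₀(1.716) = 2.35 dB

2.35 dB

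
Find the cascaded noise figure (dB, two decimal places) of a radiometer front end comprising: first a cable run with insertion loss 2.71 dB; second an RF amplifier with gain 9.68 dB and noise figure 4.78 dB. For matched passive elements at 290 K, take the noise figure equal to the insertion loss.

Convert to linear (a loss of L dB is a gain of −L dB): F_i = 10^(NF_i/10), G_i = 10^(G_i,dB/10)
  Stage 1: F_1 = 10^(2.71/10) = 1.866, G_1 = 10^(−2.71/10) = 0.5358
  Stage 2: F_2 = 10^(4.78/10) = 3.006, G_2 = 10^(9.68/10) = 9.290
Friis cascade:
  F = 1.866 + (3.006 − 1)/0.5358 = 5.610
NF = 10 log₁₀(5.610) = 7.49 dB

7.49 dB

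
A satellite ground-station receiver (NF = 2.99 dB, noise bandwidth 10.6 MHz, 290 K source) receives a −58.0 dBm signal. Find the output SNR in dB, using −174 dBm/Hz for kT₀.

42.8 dB

Noise floor: N = −174 + 10 log₁₀(B) + NF
10 log₁₀(1.06×10⁷) = 70.25 dB
N = −174 + 70.25 + 2.99 = −100.76 dBm
SNR = P_sig − N = −58.0 − (−100.76) = 42.76 dB → 42.8 dB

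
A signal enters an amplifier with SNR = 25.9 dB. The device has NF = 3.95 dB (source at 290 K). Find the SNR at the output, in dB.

By definition F = SNR_in/SNR_out, so in dB: SNR_out = SNR_in − NF
SNR_out = 25.9 − 3.95 = 21.95 dB

21.95 dB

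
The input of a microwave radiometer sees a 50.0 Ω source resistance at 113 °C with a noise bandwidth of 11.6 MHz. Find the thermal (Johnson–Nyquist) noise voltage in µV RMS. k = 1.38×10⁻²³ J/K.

3.52 µV

T = 113 °C + 273.15 = 386.15 K
V_n = √(4kTRB)
4kTRB = 4 × 1.38×10⁻²³ × 386.15 × 5.00×10¹ × 1.16×10⁷ = 1.24×10⁻¹¹ V²
V_n = √(1.24×10⁻¹¹) = 3.52×10⁻⁶ V = 3.52 µV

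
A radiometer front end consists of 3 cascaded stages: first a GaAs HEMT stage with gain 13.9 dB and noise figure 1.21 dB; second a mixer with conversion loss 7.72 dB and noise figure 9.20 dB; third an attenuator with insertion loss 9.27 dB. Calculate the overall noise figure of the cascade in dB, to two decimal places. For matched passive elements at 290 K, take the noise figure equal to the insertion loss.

Convert to linear (a loss of L dB is a gain of −L dB): F_i = 10^(NF_i/10), G_i = 10^(G_i,dB/10)
  Stage 1: F_1 = 10^(1.21/10) = 1.321, G_1 = 10^(13.9/10) = 24.55
  Stage 2: F_2 = 10^(9.20/10) = 8.318, G_2 = 10^(−7.72/10) = 0.1690
  Stage 3: F_3 = 10^(9.27/10) = 8.453, G_3 = 10^(−9.27/10) = 0.1183
Friis cascade:
  F = 1.321 + (8.318 − 1)/24.55 + (8.453 − 1)/4.150 = 3.415
NF = 10 log₁₀(3.415) = 5.33 dB

5.33 dB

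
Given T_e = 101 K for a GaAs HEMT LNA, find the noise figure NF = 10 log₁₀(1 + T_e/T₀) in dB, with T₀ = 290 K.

F = 1 + T_e/T₀ = 1 + 101/290 = 1.34828
NF = 10 log₁₀(1.34828) = 1.30 dB

1.30 dB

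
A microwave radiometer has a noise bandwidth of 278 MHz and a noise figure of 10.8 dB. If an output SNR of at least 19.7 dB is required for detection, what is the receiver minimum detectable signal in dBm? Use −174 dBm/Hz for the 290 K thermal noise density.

−59.1 dBm

Sensitivity = −174 + 10 log₁₀(B) + NF + SNR_min
= −174 + 84.44 + 10.8 + 19.7
= −59.06 dBm → −59.1 dBm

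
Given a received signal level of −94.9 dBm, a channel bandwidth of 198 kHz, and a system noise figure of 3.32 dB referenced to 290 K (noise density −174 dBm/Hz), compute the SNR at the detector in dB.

Noise floor: N = −174 + 10 log₁₀(B) + NF
10 log₁₀(1.98×10⁵) = 52.97 dB
N = −174 + 52.97 + 3.32 = −117.71 dBm
SNR = P_sig − N = −94.9 − (−117.71) = 22.81 dB → 22.8 dB

22.8 dB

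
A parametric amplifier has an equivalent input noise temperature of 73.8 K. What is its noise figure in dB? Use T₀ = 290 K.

F = 1 + T_e/T₀ = 1 + 73.8/290 = 1.25448
NF = 10 log₁₀(1.25448) = 0.985 dB

0.985 dB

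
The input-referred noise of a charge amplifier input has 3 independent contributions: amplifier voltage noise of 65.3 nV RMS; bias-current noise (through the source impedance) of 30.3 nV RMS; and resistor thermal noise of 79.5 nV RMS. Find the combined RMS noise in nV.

107 nV

Uncorrelated sources add in power (mean-square): V_tot = √(ΣV_i²)
V_tot = √[(6.53×10⁻⁸)² + (3.03×10⁻⁸)² + (7.95×10⁻⁸)²] = 1.07×10⁻⁷ V = 107 nV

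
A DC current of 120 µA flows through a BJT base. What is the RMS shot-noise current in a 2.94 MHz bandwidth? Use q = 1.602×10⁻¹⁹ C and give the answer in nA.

10.6 nA

I_n = √(2qI·B)
2qI·B = 2 × 1.602×10⁻¹⁹ × 1.20×10⁻⁴ × 2.94×10⁶ = 1.13×10⁻¹⁶ A²
I_n = √(1.13×10⁻¹⁶) = 1.06×10⁻⁸ A = 10.6 nA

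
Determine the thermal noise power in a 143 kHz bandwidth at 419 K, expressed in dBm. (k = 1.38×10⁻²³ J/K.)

P_n = kTB = 1.38×10⁻²³ × 419 × 1.43×10⁵ = 8.27×10⁻¹⁶ W
In dBm: 10 log₁₀(8.27×10⁻¹⁶ / 10⁻³) = −120.8 dBm

−120.8 dBm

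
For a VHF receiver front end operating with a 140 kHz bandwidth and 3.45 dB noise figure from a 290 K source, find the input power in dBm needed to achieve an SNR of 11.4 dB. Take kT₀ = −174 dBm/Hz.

Sensitivity = −174 + 10 log₁₀(B) + NF + SNR_min
= −174 + 51.46 + 3.45 + 11.4
= −107.69 dBm → −107.7 dBm

−107.7 dBm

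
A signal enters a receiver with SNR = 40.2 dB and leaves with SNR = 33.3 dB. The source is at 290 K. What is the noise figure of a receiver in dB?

6.9 dB

NF (dB) = SNR_in(dB) − SNR_out(dB) when the source is at T₀
NF = 40.2 − 33.3 = 6.9 dB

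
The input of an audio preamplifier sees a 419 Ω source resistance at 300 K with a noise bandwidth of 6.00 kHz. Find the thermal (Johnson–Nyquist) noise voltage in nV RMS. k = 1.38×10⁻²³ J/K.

204 nV

V_n = √(4kTRB)
4kTRB = 4 × 1.38×10⁻²³ × 300 × 4.19×10² × 6.00×10³ = 4.16×10⁻¹⁴ V²
V_n = √(4.16×10⁻¹⁴) = 2.04×10⁻⁷ V = 204 nV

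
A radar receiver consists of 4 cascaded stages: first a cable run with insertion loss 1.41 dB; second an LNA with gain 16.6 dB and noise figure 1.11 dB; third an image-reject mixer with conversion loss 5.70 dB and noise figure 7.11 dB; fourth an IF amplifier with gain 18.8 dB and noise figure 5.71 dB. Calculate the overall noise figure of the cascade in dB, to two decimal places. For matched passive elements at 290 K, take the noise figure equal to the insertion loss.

Convert to linear (a loss of L dB is a gain of −L dB): F_i = 10^(NF_i/10), G_i = 10^(G_i,dB/10)
  Stage 1: F_1 = 10^(1.41/10) = 1.384, G_1 = 10^(−1.41/10) = 0.7228
  Stage 2: F_2 = 10^(1.11/10) = 1.291, G_2 = 10^(16.6/10) = 45.71
  Stage 3: F_3 = 10^(7.11/10) = 5.140, G_3 = 10^(−5.70/10) = 0.2692
  Stage 4: F_4 = 10^(5.71/10) = 3.724, G_4 = 10^(18.8/10) = 75.86
Friis cascade:
  F = 1.384 + (1.291 − 1)/0.7228 + (5.140 − 1)/33.04 + (3.724 − 1)/8.892 = 2.218
NF = 10 log₁₀(2.218) = 3.46 dB

3.46 dB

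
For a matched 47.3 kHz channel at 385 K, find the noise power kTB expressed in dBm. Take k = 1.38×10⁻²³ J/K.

P_n = kTB = 1.38×10⁻²³ × 385 × 4.73×10⁴ = 2.51×10⁻¹⁶ W
In dBm: 10 log₁₀(2.51×10⁻¹⁶ / 10⁻³) = −126.0 dBm

−126.0 dBm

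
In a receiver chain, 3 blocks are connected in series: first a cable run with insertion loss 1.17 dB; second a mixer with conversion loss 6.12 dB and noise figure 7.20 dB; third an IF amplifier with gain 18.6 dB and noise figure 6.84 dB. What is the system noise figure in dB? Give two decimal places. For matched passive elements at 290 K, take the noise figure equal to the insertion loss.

14.38 dB

Convert to linear (a loss of L dB is a gain of −L dB): F_i = 10^(NF_i/10), G_i = 10^(G_i,dB/10)
  Stage 1: F_1 = 10^(1.17/10) = 1.309, G_1 = 10^(−1.17/10) = 0.7638
  Stage 2: F_2 = 10^(7.20/10) = 5.248, G_2 = 10^(−6.12/10) = 0.2443
  Stage 3: F_3 = 10^(6.84/10) = 4.831, G_3 = 10^(18.6/10) = 72.44
Friis cascade:
  F = 1.309 + (5.248 − 1)/0.7638 + (4.831 − 1)/0.1866 = 27.39
NF = 10 log₁₀(27.39) = 14.38 dB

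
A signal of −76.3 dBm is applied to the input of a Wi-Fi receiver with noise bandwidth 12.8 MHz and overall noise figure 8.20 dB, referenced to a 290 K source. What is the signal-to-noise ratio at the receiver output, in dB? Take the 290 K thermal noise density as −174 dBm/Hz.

Noise floor: N = −174 + 10 log₁₀(B) + NF
10 log₁₀(1.28×10⁷) = 71.07 dB
N = −174 + 71.07 + 8.20 = −94.73 dBm
SNR = P_sig − N = −76.3 − (−94.73) = 18.43 dB → 18.4 dB

18.4 dB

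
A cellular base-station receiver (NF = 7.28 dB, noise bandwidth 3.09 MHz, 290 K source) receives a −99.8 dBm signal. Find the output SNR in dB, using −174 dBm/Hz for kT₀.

2.0 dB

Noise floor: N = −174 + 10 log₁₀(B) + NF
10 log₁₀(3.09×10⁶) = 64.9 dB
N = −174 + 64.9 + 7.28 = −101.82 dBm
SNR = P_sig − N = −99.8 − (−101.82) = 2.02 dB → 2.0 dB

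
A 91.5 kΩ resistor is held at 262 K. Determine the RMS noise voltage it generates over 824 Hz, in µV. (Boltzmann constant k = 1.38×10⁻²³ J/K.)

1.04 µV

V_n = √(4kTRB)
4kTRB = 4 × 1.38×10⁻²³ × 262 × 9.15×10⁴ × 8.24×10² = 1.09×10⁻¹² V²
V_n = √(1.09×10⁻¹²) = 1.04×10⁻⁶ V = 1.04 µV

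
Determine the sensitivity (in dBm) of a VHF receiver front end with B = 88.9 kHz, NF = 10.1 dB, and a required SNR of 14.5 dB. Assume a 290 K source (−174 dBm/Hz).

−99.9 dBm

Sensitivity = −174 + 10 log₁₀(B) + NF + SNR_min
= −174 + 49.49 + 10.1 + 14.5
= −99.91 dBm → −99.9 dBm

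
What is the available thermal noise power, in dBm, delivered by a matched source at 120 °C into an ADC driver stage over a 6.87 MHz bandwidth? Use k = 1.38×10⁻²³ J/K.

−104.3 dBm

T = 120 °C + 273.15 = 393.15 K
P_n = kTB = 1.38×10⁻²³ × 393.15 × 6.87×10⁶ = 3.73×10⁻¹⁴ W
In dBm: 10 log₁₀(3.73×10⁻¹⁴ / 10⁻³) = −104.3 dBm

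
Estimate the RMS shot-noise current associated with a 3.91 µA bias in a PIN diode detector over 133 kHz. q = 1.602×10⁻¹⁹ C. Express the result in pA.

I_n = √(2qI·B)
2qI·B = 2 × 1.602×10⁻¹⁹ × 3.91×10⁻⁶ × 1.33×10⁵ = 1.67×10⁻¹⁹ A²
I_n = √(1.67×10⁻¹⁹) = 4.08×10⁻¹⁰ A = 408 pA

408 pA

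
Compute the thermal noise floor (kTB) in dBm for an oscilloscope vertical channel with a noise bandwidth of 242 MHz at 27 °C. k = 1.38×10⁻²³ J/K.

T = 27 °C + 273.15 = 300.15 K
P_n = kTB = 1.38×10⁻²³ × 300.15 × 2.42×10⁸ = 1.00×10⁻¹² W
In dBm: 10 log₁₀(1.00×10⁻¹² / 10⁻³) = −90.0 dBm

−90.0 dBm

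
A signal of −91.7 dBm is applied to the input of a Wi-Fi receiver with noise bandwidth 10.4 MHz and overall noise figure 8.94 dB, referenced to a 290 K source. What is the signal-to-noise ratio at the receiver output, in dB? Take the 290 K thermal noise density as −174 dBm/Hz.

3.2 dB

Noise floor: N = −174 + 10 log₁₀(B) + NF
10 log₁₀(1.04×10⁷) = 70.17 dB
N = −174 + 70.17 + 8.94 = −94.89 dBm
SNR = P_sig − N = −91.7 − (−94.89) = 3.19 dB → 3.2 dB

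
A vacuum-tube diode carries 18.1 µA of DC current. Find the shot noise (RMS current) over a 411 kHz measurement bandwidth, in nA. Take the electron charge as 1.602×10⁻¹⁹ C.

1.54 nA

I_n = √(2qI·B)
2qI·B = 2 × 1.602×10⁻¹⁹ × 1.81×10⁻⁵ × 4.11×10⁵ = 2.38×10⁻¹⁸ A²
I_n = √(2.38×10⁻¹⁸) = 1.54×10⁻⁹ A = 1.54 nA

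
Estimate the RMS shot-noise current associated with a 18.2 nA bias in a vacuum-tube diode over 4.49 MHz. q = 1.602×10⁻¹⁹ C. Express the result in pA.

I_n = √(2qI·B)
2qI·B = 2 × 1.602×10⁻¹⁹ × 1.82×10⁻⁸ × 4.49×10⁶ = 2.62×10⁻²⁰ A²
I_n = √(2.62×10⁻²⁰) = 1.62×10⁻¹⁰ A = 162 pA

162 pA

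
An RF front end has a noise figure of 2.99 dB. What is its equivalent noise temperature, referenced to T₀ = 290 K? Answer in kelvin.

287 K

F = 10^(2.99/10) = 1.99067
T_e = (F − 1)·T₀ = (1.99067 − 1) × 290 = 287 K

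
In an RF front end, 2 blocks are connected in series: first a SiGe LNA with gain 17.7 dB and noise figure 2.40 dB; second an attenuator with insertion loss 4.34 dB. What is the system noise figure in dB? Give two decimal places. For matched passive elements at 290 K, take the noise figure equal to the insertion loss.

Convert to linear (a loss of L dB is a gain of −L dB): F_i = 10^(NF_i/10), G_i = 10^(G_i,dB/10)
  Stage 1: F_1 = 10^(2.40/10) = 1.738, G_1 = 10^(17.7/10) = 58.88
  Stage 2: F_2 = 10^(4.34/10) = 2.716, G_2 = 10^(−4.34/10) = 0.3681
Friis cascade:
  F = 1.738 + (2.716 − 1)/58.88 = 1.767
NF = 10 log₁₀(1.767) = 2.47 dB

2.47 dB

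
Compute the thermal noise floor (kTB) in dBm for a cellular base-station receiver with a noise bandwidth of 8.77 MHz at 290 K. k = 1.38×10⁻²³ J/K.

P_n = kTB = 1.38×10⁻²³ × 290 × 8.77×10⁶ = 3.51×10⁻¹⁴ W
In dBm: 10 log₁₀(3.51×10⁻¹⁴ / 10⁻³) = −104.5 dBm

−104.5 dBm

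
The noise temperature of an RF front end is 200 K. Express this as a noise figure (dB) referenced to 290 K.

F = 1 + T_e/T₀ = 1 + 200/290 = 1.68966
NF = 10 log₁₀(1.68966) = 2.28 dB

2.28 dB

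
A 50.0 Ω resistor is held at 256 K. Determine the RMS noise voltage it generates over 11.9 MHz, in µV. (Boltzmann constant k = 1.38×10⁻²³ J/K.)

2.90 µV

V_n = √(4kTRB)
4kTRB = 4 × 1.38×10⁻²³ × 256 × 5.00×10¹ × 1.19×10⁷ = 8.41×10⁻¹² V²
V_n = √(8.41×10⁻¹²) = 2.90×10⁻⁶ V = 2.90 µV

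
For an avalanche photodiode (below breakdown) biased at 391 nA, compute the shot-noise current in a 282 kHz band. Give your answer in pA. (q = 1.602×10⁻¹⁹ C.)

I_n = √(2qI·B)
2qI·B = 2 × 1.602×10⁻¹⁹ × 3.91×10⁻⁷ × 2.82×10⁵ = 3.53×10⁻²⁰ A²
I_n = √(3.53×10⁻²⁰) = 1.88×10⁻¹⁰ A = 188 pA

188 pA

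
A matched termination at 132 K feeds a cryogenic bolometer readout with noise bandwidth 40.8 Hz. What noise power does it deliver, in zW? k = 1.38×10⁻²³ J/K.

P_n = kTB = 1.38×10⁻²³ × 132 × 4.08×10¹ = 7.43×10⁻²⁰ W = 74.3 zW

74.3 zW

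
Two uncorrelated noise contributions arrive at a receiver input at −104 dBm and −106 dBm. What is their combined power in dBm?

Convert to linear, add, convert back:
P₁ = 3.98×10⁻¹⁴ W, P₂ = 2.51×10⁻¹⁴ W
P_tot = 6.49×10⁻¹⁴ W → 10 log₁₀(P_tot / 10⁻³) = −101.9 dBm

−101.9 dBm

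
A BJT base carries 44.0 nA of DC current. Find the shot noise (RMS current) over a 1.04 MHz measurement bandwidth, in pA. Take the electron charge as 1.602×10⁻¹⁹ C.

I_n = √(2qI·B)
2qI·B = 2 × 1.602×10⁻¹⁹ × 4.40×10⁻⁸ × 1.04×10⁶ = 1.47×10⁻²⁰ A²
I_n = √(1.47×10⁻²⁰) = 1.21×10⁻¹⁰ A = 121 pA

121 pA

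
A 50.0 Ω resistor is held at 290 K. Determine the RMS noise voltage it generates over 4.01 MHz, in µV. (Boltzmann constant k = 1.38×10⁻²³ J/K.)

1.79 µV

V_n = √(4kTRB)
4kTRB = 4 × 1.38×10⁻²³ × 290 × 5.00×10¹ × 4.01×10⁶ = 3.21×10⁻¹² V²
V_n = √(3.21×10⁻¹²) = 1.79×10⁻⁶ V = 1.79 µV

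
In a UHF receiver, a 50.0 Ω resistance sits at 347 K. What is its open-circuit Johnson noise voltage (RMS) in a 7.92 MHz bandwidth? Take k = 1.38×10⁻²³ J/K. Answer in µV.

2.75 µV

V_n = √(4kTRB)
4kTRB = 4 × 1.38×10⁻²³ × 347 × 5.00×10¹ × 7.92×10⁶ = 7.59×10⁻¹² V²
V_n = √(7.59×10⁻¹²) = 2.75×10⁻⁶ V = 2.75 µV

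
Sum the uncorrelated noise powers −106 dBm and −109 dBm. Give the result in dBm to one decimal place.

Convert to linear, add, convert back:
P₁ = 2.51×10⁻¹⁴ W, P₂ = 1.26×10⁻¹⁴ W
P_tot = 3.77×10⁻¹⁴ W → 10 log₁₀(P_tot / 10⁻³) = −104.2 dBm

−104.2 dBm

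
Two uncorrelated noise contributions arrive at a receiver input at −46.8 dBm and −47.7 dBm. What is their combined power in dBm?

−44.2 dBm

Convert to linear, add, convert back:
P₁ = 2.09×10⁻⁸ W, P₂ = 1.70×10⁻⁸ W
P_tot = 3.79×10⁻⁸ W → 10 log₁₀(P_tot / 10⁻³) = −44.2 dBm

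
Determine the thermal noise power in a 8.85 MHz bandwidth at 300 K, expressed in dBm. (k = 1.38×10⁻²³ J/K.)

−104.4 dBm

P_n = kTB = 1.38×10⁻²³ × 300 × 8.85×10⁶ = 3.66×10⁻¹⁴ W
In dBm: 10 log₁₀(3.66×10⁻¹⁴ / 10⁻³) = −104.4 dBm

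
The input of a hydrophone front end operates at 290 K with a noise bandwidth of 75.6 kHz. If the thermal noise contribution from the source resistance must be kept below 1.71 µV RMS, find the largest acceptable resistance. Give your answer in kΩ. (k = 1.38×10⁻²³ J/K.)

Johnson–Nyquist: V_n = √(4kTRB) ⇒ R = V_n² / (4kTB)
4kTB = 4 × 1.38×10⁻²³ × 290 × 7.56×10⁴ = 1.21×10⁻¹⁵
R = (1.71×10⁻⁶)² / 1.21×10⁻¹⁵ = 2.42×10³ Ω = 2.42 kΩ

2.42 kΩ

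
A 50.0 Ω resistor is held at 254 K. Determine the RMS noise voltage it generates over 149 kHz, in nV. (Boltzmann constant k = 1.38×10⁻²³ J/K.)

V_n = √(4kTRB)
4kTRB = 4 × 1.38×10⁻²³ × 254 × 5.00×10¹ × 1.49×10⁵ = 1.04×10⁻¹³ V²
V_n = √(1.04×10⁻¹³) = 3.23×10⁻⁷ V = 323 nV

323 nV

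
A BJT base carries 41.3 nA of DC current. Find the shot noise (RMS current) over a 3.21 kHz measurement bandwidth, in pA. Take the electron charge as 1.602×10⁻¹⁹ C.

6.52 pA

I_n = √(2qI·B)
2qI·B = 2 × 1.602×10⁻¹⁹ × 4.13×10⁻⁸ × 3.21×10³ = 4.25×10⁻²³ A²
I_n = √(4.25×10⁻²³) = 6.52×10⁻¹² A = 6.52 pA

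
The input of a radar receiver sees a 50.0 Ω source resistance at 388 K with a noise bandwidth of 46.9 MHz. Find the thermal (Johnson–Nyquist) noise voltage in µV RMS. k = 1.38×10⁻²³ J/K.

V_n = √(4kTRB)
4kTRB = 4 × 1.38×10⁻²³ × 388 × 5.00×10¹ × 4.69×10⁷ = 5.02×10⁻¹¹ V²
V_n = √(5.02×10⁻¹¹) = 7.09×10⁻⁶ V = 7.09 µV

7.09 µV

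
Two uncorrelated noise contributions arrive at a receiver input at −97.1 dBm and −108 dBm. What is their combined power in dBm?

−96.8 dBm

Convert to linear, add, convert back:
P₁ = 1.95×10⁻¹³ W, P₂ = 1.58×10⁻¹⁴ W
P_tot = 2.11×10⁻¹³ W → 10 log₁₀(P_tot / 10⁻³) = −96.8 dBm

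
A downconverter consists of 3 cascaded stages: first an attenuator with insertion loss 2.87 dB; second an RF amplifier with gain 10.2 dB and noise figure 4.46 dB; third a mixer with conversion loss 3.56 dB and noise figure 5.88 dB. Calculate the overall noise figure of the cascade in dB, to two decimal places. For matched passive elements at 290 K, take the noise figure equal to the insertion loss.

Convert to linear (a loss of L dB is a gain of −L dB): F_i = 10^(NF_i/10), G_i = 10^(G_i,dB/10)
  Stage 1: F_1 = 10^(2.87/10) = 1.936, G_1 = 10^(−2.87/10) = 0.5164
  Stage 2: F_2 = 10^(4.46/10) = 2.793, G_2 = 10^(10.2/10) = 10.47
  Stage 3: F_3 = 10^(5.88/10) = 3.873, G_3 = 10^(−3.56/10) = 0.4406
Friis cascade:
  F = 1.936 + (2.793 − 1)/0.5164 + (3.873 − 1)/5.408 = 5.939
NF = 10 log₁₀(5.939) = 7.74 dB

7.74 dB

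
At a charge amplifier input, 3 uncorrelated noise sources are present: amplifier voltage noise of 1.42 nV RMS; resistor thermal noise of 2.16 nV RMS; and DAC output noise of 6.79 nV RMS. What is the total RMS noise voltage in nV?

Uncorrelated sources add in power (mean-square): V_tot = √(ΣV_i²)
V_tot = √[(1.42×10⁻⁹)² + (2.16×10⁻⁹)² + (6.79×10⁻⁹)²] = 7.27×10⁻⁹ V = 7.27 nV

7.27 nV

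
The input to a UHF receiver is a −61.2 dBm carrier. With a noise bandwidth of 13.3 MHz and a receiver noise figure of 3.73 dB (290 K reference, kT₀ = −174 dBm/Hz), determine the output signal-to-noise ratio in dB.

Noise floor: N = −174 + 10 log₁₀(B) + NF
10 log₁₀(1.33×10⁷) = 71.24 dB
N = −174 + 71.24 + 3.73 = −99.03 dBm
SNR = P_sig − N = −61.2 − (−99.03) = 37.83 dB → 37.8 dB

37.8 dB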